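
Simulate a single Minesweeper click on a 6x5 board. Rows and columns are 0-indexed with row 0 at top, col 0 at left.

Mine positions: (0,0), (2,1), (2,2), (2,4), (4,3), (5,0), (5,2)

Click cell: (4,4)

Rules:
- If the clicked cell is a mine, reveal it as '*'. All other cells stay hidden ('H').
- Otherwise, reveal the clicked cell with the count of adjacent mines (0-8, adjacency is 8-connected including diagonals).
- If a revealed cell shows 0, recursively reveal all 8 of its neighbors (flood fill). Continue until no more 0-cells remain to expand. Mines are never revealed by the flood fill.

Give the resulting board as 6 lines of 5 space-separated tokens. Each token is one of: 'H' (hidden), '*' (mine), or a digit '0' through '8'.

H H H H H
H H H H H
H H H H H
H H H H H
H H H H 1
H H H H H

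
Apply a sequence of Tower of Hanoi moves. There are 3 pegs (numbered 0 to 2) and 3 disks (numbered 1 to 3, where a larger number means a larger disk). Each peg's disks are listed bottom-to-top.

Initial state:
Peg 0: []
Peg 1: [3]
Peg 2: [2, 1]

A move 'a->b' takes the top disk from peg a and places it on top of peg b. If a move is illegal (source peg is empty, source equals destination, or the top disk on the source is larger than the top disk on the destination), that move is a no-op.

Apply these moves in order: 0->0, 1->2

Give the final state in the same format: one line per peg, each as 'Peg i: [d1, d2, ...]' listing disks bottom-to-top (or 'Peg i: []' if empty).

Answer: Peg 0: []
Peg 1: [3]
Peg 2: [2, 1]

Derivation:
After move 1 (0->0):
Peg 0: []
Peg 1: [3]
Peg 2: [2, 1]

After move 2 (1->2):
Peg 0: []
Peg 1: [3]
Peg 2: [2, 1]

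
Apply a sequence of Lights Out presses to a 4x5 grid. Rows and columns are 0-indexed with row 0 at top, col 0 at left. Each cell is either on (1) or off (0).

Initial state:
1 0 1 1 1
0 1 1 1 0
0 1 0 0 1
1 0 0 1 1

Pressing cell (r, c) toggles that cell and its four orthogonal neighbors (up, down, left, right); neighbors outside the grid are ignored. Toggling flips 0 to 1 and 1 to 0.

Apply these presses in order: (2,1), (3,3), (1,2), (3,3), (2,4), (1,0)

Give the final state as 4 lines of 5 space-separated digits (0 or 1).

After press 1 at (2,1):
1 0 1 1 1
0 0 1 1 0
1 0 1 0 1
1 1 0 1 1

After press 2 at (3,3):
1 0 1 1 1
0 0 1 1 0
1 0 1 1 1
1 1 1 0 0

After press 3 at (1,2):
1 0 0 1 1
0 1 0 0 0
1 0 0 1 1
1 1 1 0 0

After press 4 at (3,3):
1 0 0 1 1
0 1 0 0 0
1 0 0 0 1
1 1 0 1 1

After press 5 at (2,4):
1 0 0 1 1
0 1 0 0 1
1 0 0 1 0
1 1 0 1 0

After press 6 at (1,0):
0 0 0 1 1
1 0 0 0 1
0 0 0 1 0
1 1 0 1 0

Answer: 0 0 0 1 1
1 0 0 0 1
0 0 0 1 0
1 1 0 1 0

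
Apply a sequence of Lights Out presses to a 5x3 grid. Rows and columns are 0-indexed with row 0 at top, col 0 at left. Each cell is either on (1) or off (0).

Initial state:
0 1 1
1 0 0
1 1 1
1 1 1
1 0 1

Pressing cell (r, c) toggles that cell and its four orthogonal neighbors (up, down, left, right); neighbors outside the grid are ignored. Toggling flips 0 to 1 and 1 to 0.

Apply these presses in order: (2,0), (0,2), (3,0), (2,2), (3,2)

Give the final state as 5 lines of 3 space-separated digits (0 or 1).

Answer: 0 0 0
0 0 0
1 1 1
1 1 1
0 0 0

Derivation:
After press 1 at (2,0):
0 1 1
0 0 0
0 0 1
0 1 1
1 0 1

After press 2 at (0,2):
0 0 0
0 0 1
0 0 1
0 1 1
1 0 1

After press 3 at (3,0):
0 0 0
0 0 1
1 0 1
1 0 1
0 0 1

After press 4 at (2,2):
0 0 0
0 0 0
1 1 0
1 0 0
0 0 1

After press 5 at (3,2):
0 0 0
0 0 0
1 1 1
1 1 1
0 0 0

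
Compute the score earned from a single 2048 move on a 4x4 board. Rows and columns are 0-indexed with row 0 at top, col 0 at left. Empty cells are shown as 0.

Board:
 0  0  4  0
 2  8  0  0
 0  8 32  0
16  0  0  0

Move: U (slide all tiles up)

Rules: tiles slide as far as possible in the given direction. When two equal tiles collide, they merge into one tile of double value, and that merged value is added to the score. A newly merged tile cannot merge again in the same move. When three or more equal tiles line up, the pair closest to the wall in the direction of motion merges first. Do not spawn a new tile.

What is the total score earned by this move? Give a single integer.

Slide up:
col 0: [0, 2, 0, 16] -> [2, 16, 0, 0]  score +0 (running 0)
col 1: [0, 8, 8, 0] -> [16, 0, 0, 0]  score +16 (running 16)
col 2: [4, 0, 32, 0] -> [4, 32, 0, 0]  score +0 (running 16)
col 3: [0, 0, 0, 0] -> [0, 0, 0, 0]  score +0 (running 16)
Board after move:
 2 16  4  0
16  0 32  0
 0  0  0  0
 0  0  0  0

Answer: 16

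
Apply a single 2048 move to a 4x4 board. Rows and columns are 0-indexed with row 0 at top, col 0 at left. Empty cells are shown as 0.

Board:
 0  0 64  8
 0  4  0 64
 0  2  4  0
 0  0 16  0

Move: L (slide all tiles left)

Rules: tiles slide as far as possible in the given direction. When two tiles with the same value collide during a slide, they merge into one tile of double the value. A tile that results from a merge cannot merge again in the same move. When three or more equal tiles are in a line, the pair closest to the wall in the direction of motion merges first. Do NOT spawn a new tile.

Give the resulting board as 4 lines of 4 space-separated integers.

Answer: 64  8  0  0
 4 64  0  0
 2  4  0  0
16  0  0  0

Derivation:
Slide left:
row 0: [0, 0, 64, 8] -> [64, 8, 0, 0]
row 1: [0, 4, 0, 64] -> [4, 64, 0, 0]
row 2: [0, 2, 4, 0] -> [2, 4, 0, 0]
row 3: [0, 0, 16, 0] -> [16, 0, 0, 0]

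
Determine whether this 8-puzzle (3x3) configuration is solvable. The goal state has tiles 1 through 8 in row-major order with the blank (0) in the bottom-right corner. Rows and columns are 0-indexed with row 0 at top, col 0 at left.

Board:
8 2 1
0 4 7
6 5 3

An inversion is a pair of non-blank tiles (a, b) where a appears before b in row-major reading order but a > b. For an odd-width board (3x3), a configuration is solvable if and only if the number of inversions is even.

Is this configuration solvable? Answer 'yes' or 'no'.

Inversions (pairs i<j in row-major order where tile[i] > tile[j] > 0): 15
15 is odd, so the puzzle is not solvable.

Answer: no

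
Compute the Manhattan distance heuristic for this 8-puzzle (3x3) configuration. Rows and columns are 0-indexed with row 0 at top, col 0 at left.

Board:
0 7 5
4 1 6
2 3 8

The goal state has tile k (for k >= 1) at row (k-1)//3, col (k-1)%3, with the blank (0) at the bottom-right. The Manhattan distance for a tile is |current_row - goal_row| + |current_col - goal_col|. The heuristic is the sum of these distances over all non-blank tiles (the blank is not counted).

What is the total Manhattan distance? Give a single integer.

Answer: 14

Derivation:
Tile 7: (0,1)->(2,0) = 3
Tile 5: (0,2)->(1,1) = 2
Tile 4: (1,0)->(1,0) = 0
Tile 1: (1,1)->(0,0) = 2
Tile 6: (1,2)->(1,2) = 0
Tile 2: (2,0)->(0,1) = 3
Tile 3: (2,1)->(0,2) = 3
Tile 8: (2,2)->(2,1) = 1
Sum: 3 + 2 + 0 + 2 + 0 + 3 + 3 + 1 = 14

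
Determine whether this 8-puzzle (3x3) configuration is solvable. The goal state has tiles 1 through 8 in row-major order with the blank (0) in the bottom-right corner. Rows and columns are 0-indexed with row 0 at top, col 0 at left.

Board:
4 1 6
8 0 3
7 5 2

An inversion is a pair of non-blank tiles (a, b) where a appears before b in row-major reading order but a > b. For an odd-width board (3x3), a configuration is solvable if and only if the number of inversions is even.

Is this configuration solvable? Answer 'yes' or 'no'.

Inversions (pairs i<j in row-major order where tile[i] > tile[j] > 0): 14
14 is even, so the puzzle is solvable.

Answer: yes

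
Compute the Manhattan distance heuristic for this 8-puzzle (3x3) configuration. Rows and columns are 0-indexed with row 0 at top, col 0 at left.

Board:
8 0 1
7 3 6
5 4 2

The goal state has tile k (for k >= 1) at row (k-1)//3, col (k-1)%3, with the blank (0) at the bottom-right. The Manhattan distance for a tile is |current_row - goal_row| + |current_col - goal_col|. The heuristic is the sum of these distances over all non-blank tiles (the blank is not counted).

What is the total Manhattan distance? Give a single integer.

Answer: 15

Derivation:
Tile 8: (0,0)->(2,1) = 3
Tile 1: (0,2)->(0,0) = 2
Tile 7: (1,0)->(2,0) = 1
Tile 3: (1,1)->(0,2) = 2
Tile 6: (1,2)->(1,2) = 0
Tile 5: (2,0)->(1,1) = 2
Tile 4: (2,1)->(1,0) = 2
Tile 2: (2,2)->(0,1) = 3
Sum: 3 + 2 + 1 + 2 + 0 + 2 + 2 + 3 = 15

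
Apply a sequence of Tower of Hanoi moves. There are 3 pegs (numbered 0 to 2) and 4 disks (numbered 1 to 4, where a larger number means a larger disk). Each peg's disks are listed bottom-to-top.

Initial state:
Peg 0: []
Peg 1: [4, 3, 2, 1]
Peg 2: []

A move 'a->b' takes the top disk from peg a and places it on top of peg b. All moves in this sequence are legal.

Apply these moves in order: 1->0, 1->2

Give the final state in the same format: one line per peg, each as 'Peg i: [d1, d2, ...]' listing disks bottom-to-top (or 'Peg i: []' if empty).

Answer: Peg 0: [1]
Peg 1: [4, 3]
Peg 2: [2]

Derivation:
After move 1 (1->0):
Peg 0: [1]
Peg 1: [4, 3, 2]
Peg 2: []

After move 2 (1->2):
Peg 0: [1]
Peg 1: [4, 3]
Peg 2: [2]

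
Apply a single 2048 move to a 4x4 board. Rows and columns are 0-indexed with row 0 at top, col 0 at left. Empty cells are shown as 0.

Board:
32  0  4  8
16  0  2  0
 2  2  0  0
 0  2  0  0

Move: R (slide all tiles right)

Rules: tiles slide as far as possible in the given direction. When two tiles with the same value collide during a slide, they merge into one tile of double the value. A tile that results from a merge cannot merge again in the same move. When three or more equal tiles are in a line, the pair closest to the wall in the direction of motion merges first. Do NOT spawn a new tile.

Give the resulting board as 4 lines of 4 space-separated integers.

Answer:  0 32  4  8
 0  0 16  2
 0  0  0  4
 0  0  0  2

Derivation:
Slide right:
row 0: [32, 0, 4, 8] -> [0, 32, 4, 8]
row 1: [16, 0, 2, 0] -> [0, 0, 16, 2]
row 2: [2, 2, 0, 0] -> [0, 0, 0, 4]
row 3: [0, 2, 0, 0] -> [0, 0, 0, 2]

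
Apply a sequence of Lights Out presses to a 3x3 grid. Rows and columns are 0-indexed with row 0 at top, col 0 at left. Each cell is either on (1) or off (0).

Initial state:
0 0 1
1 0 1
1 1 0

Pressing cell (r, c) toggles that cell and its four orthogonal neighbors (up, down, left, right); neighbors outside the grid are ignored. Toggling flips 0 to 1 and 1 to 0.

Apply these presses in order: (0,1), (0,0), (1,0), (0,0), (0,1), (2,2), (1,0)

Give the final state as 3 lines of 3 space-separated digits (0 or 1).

Answer: 0 0 1
1 0 0
1 0 1

Derivation:
After press 1 at (0,1):
1 1 0
1 1 1
1 1 0

After press 2 at (0,0):
0 0 0
0 1 1
1 1 0

After press 3 at (1,0):
1 0 0
1 0 1
0 1 0

After press 4 at (0,0):
0 1 0
0 0 1
0 1 0

After press 5 at (0,1):
1 0 1
0 1 1
0 1 0

After press 6 at (2,2):
1 0 1
0 1 0
0 0 1

After press 7 at (1,0):
0 0 1
1 0 0
1 0 1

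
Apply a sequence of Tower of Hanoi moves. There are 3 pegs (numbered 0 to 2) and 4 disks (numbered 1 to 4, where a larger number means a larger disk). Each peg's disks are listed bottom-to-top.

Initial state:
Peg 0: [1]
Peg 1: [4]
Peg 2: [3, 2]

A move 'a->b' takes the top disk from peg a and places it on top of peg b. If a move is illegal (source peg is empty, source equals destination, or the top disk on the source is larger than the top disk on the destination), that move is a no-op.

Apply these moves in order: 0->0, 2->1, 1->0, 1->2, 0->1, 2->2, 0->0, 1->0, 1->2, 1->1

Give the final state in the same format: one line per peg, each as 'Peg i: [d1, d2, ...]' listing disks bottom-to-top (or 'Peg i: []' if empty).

Answer: Peg 0: [1]
Peg 1: [4]
Peg 2: [3, 2]

Derivation:
After move 1 (0->0):
Peg 0: [1]
Peg 1: [4]
Peg 2: [3, 2]

After move 2 (2->1):
Peg 0: [1]
Peg 1: [4, 2]
Peg 2: [3]

After move 3 (1->0):
Peg 0: [1]
Peg 1: [4, 2]
Peg 2: [3]

After move 4 (1->2):
Peg 0: [1]
Peg 1: [4]
Peg 2: [3, 2]

After move 5 (0->1):
Peg 0: []
Peg 1: [4, 1]
Peg 2: [3, 2]

After move 6 (2->2):
Peg 0: []
Peg 1: [4, 1]
Peg 2: [3, 2]

After move 7 (0->0):
Peg 0: []
Peg 1: [4, 1]
Peg 2: [3, 2]

After move 8 (1->0):
Peg 0: [1]
Peg 1: [4]
Peg 2: [3, 2]

After move 9 (1->2):
Peg 0: [1]
Peg 1: [4]
Peg 2: [3, 2]

After move 10 (1->1):
Peg 0: [1]
Peg 1: [4]
Peg 2: [3, 2]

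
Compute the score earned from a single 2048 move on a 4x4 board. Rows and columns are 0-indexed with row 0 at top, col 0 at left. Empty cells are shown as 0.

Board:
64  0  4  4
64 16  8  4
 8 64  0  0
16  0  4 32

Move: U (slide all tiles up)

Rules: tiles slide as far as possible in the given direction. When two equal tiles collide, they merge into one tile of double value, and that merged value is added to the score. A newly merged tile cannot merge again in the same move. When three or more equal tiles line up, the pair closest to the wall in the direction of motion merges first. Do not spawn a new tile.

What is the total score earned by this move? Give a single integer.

Slide up:
col 0: [64, 64, 8, 16] -> [128, 8, 16, 0]  score +128 (running 128)
col 1: [0, 16, 64, 0] -> [16, 64, 0, 0]  score +0 (running 128)
col 2: [4, 8, 0, 4] -> [4, 8, 4, 0]  score +0 (running 128)
col 3: [4, 4, 0, 32] -> [8, 32, 0, 0]  score +8 (running 136)
Board after move:
128  16   4   8
  8  64   8  32
 16   0   4   0
  0   0   0   0

Answer: 136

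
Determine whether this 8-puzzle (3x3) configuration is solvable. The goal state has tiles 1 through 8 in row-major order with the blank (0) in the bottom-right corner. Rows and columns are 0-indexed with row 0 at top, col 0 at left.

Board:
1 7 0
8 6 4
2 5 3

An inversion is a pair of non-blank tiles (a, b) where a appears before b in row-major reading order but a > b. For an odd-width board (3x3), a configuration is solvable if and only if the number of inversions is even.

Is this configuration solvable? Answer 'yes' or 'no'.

Answer: no

Derivation:
Inversions (pairs i<j in row-major order where tile[i] > tile[j] > 0): 17
17 is odd, so the puzzle is not solvable.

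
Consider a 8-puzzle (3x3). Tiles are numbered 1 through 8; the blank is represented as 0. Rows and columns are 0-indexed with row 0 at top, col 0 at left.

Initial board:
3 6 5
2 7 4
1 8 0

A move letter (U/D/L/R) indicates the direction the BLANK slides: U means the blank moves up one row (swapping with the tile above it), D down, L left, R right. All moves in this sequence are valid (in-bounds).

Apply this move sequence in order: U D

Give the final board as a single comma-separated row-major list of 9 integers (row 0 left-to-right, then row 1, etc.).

After move 1 (U):
3 6 5
2 7 0
1 8 4

After move 2 (D):
3 6 5
2 7 4
1 8 0

Answer: 3, 6, 5, 2, 7, 4, 1, 8, 0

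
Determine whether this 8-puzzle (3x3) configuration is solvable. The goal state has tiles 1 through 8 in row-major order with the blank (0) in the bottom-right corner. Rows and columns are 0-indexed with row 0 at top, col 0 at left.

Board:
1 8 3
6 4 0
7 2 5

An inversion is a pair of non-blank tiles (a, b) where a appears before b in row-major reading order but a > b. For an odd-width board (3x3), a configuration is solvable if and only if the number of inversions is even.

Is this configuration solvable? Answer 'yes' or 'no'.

Answer: no

Derivation:
Inversions (pairs i<j in row-major order where tile[i] > tile[j] > 0): 13
13 is odd, so the puzzle is not solvable.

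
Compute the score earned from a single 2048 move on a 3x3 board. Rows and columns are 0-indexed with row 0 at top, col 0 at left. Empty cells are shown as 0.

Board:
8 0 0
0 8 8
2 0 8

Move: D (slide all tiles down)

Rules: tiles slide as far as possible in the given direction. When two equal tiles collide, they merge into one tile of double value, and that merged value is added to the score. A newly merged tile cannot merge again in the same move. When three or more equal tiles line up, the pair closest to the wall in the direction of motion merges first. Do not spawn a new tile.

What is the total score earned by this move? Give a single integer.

Answer: 16

Derivation:
Slide down:
col 0: [8, 0, 2] -> [0, 8, 2]  score +0 (running 0)
col 1: [0, 8, 0] -> [0, 0, 8]  score +0 (running 0)
col 2: [0, 8, 8] -> [0, 0, 16]  score +16 (running 16)
Board after move:
 0  0  0
 8  0  0
 2  8 16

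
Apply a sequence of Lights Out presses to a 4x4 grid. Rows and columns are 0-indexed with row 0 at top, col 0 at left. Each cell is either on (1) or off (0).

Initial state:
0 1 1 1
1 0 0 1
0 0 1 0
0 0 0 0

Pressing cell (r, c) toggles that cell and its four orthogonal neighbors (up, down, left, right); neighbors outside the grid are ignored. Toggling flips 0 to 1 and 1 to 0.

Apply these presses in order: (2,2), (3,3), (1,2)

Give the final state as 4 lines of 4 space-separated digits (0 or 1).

Answer: 0 1 0 1
1 1 0 0
0 1 1 0
0 0 0 1

Derivation:
After press 1 at (2,2):
0 1 1 1
1 0 1 1
0 1 0 1
0 0 1 0

After press 2 at (3,3):
0 1 1 1
1 0 1 1
0 1 0 0
0 0 0 1

After press 3 at (1,2):
0 1 0 1
1 1 0 0
0 1 1 0
0 0 0 1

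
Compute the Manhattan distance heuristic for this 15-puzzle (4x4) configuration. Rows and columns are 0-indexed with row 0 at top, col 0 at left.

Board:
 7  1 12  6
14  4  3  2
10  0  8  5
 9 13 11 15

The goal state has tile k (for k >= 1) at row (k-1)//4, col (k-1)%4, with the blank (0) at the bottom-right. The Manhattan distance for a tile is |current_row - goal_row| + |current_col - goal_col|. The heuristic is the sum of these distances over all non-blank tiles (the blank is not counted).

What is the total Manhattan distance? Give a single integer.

Tile 7: at (0,0), goal (1,2), distance |0-1|+|0-2| = 3
Tile 1: at (0,1), goal (0,0), distance |0-0|+|1-0| = 1
Tile 12: at (0,2), goal (2,3), distance |0-2|+|2-3| = 3
Tile 6: at (0,3), goal (1,1), distance |0-1|+|3-1| = 3
Tile 14: at (1,0), goal (3,1), distance |1-3|+|0-1| = 3
Tile 4: at (1,1), goal (0,3), distance |1-0|+|1-3| = 3
Tile 3: at (1,2), goal (0,2), distance |1-0|+|2-2| = 1
Tile 2: at (1,3), goal (0,1), distance |1-0|+|3-1| = 3
Tile 10: at (2,0), goal (2,1), distance |2-2|+|0-1| = 1
Tile 8: at (2,2), goal (1,3), distance |2-1|+|2-3| = 2
Tile 5: at (2,3), goal (1,0), distance |2-1|+|3-0| = 4
Tile 9: at (3,0), goal (2,0), distance |3-2|+|0-0| = 1
Tile 13: at (3,1), goal (3,0), distance |3-3|+|1-0| = 1
Tile 11: at (3,2), goal (2,2), distance |3-2|+|2-2| = 1
Tile 15: at (3,3), goal (3,2), distance |3-3|+|3-2| = 1
Sum: 3 + 1 + 3 + 3 + 3 + 3 + 1 + 3 + 1 + 2 + 4 + 1 + 1 + 1 + 1 = 31

Answer: 31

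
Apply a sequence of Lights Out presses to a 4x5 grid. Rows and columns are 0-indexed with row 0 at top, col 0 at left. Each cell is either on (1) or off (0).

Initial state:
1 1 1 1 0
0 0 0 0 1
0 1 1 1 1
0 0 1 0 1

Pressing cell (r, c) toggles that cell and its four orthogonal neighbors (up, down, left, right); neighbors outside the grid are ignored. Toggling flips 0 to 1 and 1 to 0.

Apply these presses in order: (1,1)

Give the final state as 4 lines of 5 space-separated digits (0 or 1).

After press 1 at (1,1):
1 0 1 1 0
1 1 1 0 1
0 0 1 1 1
0 0 1 0 1

Answer: 1 0 1 1 0
1 1 1 0 1
0 0 1 1 1
0 0 1 0 1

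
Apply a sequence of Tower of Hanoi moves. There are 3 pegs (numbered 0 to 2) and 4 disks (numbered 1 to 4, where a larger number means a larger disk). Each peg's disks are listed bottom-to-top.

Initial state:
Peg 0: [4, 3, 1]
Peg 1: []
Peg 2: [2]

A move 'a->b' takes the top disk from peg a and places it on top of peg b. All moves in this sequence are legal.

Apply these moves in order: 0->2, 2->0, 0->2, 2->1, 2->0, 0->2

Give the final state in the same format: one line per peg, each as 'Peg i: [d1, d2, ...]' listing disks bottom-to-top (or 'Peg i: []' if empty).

Answer: Peg 0: [4, 3]
Peg 1: [1]
Peg 2: [2]

Derivation:
After move 1 (0->2):
Peg 0: [4, 3]
Peg 1: []
Peg 2: [2, 1]

After move 2 (2->0):
Peg 0: [4, 3, 1]
Peg 1: []
Peg 2: [2]

After move 3 (0->2):
Peg 0: [4, 3]
Peg 1: []
Peg 2: [2, 1]

After move 4 (2->1):
Peg 0: [4, 3]
Peg 1: [1]
Peg 2: [2]

After move 5 (2->0):
Peg 0: [4, 3, 2]
Peg 1: [1]
Peg 2: []

After move 6 (0->2):
Peg 0: [4, 3]
Peg 1: [1]
Peg 2: [2]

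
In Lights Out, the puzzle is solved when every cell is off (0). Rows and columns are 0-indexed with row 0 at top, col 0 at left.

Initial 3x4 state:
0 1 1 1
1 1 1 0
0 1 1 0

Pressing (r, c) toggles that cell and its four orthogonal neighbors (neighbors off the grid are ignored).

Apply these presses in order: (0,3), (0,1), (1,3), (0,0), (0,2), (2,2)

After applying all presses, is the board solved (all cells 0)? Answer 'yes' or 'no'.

Answer: yes

Derivation:
After press 1 at (0,3):
0 1 0 0
1 1 1 1
0 1 1 0

After press 2 at (0,1):
1 0 1 0
1 0 1 1
0 1 1 0

After press 3 at (1,3):
1 0 1 1
1 0 0 0
0 1 1 1

After press 4 at (0,0):
0 1 1 1
0 0 0 0
0 1 1 1

After press 5 at (0,2):
0 0 0 0
0 0 1 0
0 1 1 1

After press 6 at (2,2):
0 0 0 0
0 0 0 0
0 0 0 0

Lights still on: 0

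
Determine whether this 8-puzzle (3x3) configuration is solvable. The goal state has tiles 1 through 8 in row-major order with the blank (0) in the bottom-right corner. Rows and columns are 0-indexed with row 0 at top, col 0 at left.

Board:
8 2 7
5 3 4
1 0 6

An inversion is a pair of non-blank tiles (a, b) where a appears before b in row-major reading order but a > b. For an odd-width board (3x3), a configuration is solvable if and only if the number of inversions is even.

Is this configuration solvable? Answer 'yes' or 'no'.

Inversions (pairs i<j in row-major order where tile[i] > tile[j] > 0): 18
18 is even, so the puzzle is solvable.

Answer: yes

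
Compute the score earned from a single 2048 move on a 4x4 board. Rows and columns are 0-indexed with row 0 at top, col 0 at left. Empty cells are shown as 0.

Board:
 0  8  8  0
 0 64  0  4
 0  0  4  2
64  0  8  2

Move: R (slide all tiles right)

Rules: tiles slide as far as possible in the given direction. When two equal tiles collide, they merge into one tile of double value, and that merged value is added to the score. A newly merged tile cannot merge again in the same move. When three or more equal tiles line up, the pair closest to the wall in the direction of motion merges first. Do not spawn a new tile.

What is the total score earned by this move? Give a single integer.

Slide right:
row 0: [0, 8, 8, 0] -> [0, 0, 0, 16]  score +16 (running 16)
row 1: [0, 64, 0, 4] -> [0, 0, 64, 4]  score +0 (running 16)
row 2: [0, 0, 4, 2] -> [0, 0, 4, 2]  score +0 (running 16)
row 3: [64, 0, 8, 2] -> [0, 64, 8, 2]  score +0 (running 16)
Board after move:
 0  0  0 16
 0  0 64  4
 0  0  4  2
 0 64  8  2

Answer: 16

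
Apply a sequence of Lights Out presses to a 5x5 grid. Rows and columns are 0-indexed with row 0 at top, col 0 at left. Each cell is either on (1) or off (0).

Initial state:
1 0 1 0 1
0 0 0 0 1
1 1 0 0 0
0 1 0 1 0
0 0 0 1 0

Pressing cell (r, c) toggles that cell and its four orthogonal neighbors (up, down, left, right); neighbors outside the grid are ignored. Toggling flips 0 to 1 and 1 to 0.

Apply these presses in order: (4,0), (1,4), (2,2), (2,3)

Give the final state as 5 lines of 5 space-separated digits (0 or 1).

Answer: 1 0 1 0 0
0 0 1 0 0
1 0 0 0 0
1 1 1 0 0
1 1 0 1 0

Derivation:
After press 1 at (4,0):
1 0 1 0 1
0 0 0 0 1
1 1 0 0 0
1 1 0 1 0
1 1 0 1 0

After press 2 at (1,4):
1 0 1 0 0
0 0 0 1 0
1 1 0 0 1
1 1 0 1 0
1 1 0 1 0

After press 3 at (2,2):
1 0 1 0 0
0 0 1 1 0
1 0 1 1 1
1 1 1 1 0
1 1 0 1 0

After press 4 at (2,3):
1 0 1 0 0
0 0 1 0 0
1 0 0 0 0
1 1 1 0 0
1 1 0 1 0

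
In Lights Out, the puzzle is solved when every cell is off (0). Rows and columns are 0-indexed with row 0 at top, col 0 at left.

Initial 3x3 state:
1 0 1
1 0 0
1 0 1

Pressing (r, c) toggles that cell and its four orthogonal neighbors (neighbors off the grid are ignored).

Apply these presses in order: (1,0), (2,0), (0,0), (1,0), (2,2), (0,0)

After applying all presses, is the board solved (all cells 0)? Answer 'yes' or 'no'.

After press 1 at (1,0):
0 0 1
0 1 0
0 0 1

After press 2 at (2,0):
0 0 1
1 1 0
1 1 1

After press 3 at (0,0):
1 1 1
0 1 0
1 1 1

After press 4 at (1,0):
0 1 1
1 0 0
0 1 1

After press 5 at (2,2):
0 1 1
1 0 1
0 0 0

After press 6 at (0,0):
1 0 1
0 0 1
0 0 0

Lights still on: 3

Answer: no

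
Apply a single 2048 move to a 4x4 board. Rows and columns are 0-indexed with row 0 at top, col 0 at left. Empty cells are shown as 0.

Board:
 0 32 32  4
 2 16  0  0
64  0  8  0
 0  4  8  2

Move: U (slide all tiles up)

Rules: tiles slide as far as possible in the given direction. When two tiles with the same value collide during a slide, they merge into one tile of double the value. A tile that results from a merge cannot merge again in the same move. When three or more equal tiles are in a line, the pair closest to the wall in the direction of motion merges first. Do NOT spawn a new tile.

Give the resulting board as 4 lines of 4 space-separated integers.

Slide up:
col 0: [0, 2, 64, 0] -> [2, 64, 0, 0]
col 1: [32, 16, 0, 4] -> [32, 16, 4, 0]
col 2: [32, 0, 8, 8] -> [32, 16, 0, 0]
col 3: [4, 0, 0, 2] -> [4, 2, 0, 0]

Answer:  2 32 32  4
64 16 16  2
 0  4  0  0
 0  0  0  0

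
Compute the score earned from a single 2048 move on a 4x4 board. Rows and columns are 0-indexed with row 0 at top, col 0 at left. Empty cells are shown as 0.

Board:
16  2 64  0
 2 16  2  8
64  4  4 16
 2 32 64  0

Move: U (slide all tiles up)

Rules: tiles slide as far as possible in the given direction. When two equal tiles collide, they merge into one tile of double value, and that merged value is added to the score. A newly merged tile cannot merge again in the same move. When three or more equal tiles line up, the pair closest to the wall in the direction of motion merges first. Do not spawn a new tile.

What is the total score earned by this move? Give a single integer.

Answer: 0

Derivation:
Slide up:
col 0: [16, 2, 64, 2] -> [16, 2, 64, 2]  score +0 (running 0)
col 1: [2, 16, 4, 32] -> [2, 16, 4, 32]  score +0 (running 0)
col 2: [64, 2, 4, 64] -> [64, 2, 4, 64]  score +0 (running 0)
col 3: [0, 8, 16, 0] -> [8, 16, 0, 0]  score +0 (running 0)
Board after move:
16  2 64  8
 2 16  2 16
64  4  4  0
 2 32 64  0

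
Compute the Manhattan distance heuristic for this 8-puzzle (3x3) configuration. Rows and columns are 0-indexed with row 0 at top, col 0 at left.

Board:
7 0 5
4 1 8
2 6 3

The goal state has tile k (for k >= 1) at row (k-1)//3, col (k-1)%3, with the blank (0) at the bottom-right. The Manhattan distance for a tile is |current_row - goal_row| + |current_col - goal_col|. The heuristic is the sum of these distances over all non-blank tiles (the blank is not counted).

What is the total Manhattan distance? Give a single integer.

Tile 7: (0,0)->(2,0) = 2
Tile 5: (0,2)->(1,1) = 2
Tile 4: (1,0)->(1,0) = 0
Tile 1: (1,1)->(0,0) = 2
Tile 8: (1,2)->(2,1) = 2
Tile 2: (2,0)->(0,1) = 3
Tile 6: (2,1)->(1,2) = 2
Tile 3: (2,2)->(0,2) = 2
Sum: 2 + 2 + 0 + 2 + 2 + 3 + 2 + 2 = 15

Answer: 15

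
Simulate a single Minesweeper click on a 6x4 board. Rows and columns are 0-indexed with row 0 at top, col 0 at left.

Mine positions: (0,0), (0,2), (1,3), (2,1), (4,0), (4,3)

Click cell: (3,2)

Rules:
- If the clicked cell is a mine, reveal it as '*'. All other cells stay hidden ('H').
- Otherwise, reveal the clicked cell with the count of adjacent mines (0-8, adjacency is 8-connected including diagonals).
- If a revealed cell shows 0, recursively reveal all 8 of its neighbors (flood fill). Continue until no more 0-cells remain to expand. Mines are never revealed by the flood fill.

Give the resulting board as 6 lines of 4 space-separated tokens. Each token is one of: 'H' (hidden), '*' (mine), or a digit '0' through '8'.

H H H H
H H H H
H H H H
H H 2 H
H H H H
H H H H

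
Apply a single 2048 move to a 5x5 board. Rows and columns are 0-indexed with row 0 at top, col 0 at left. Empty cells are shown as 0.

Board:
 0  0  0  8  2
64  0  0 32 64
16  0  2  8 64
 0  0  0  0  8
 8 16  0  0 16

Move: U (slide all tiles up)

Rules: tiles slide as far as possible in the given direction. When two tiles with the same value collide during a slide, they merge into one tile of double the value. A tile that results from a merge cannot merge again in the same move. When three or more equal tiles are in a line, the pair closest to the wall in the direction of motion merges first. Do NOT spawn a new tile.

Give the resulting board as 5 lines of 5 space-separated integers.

Answer:  64  16   2   8   2
 16   0   0  32 128
  8   0   0   8   8
  0   0   0   0  16
  0   0   0   0   0

Derivation:
Slide up:
col 0: [0, 64, 16, 0, 8] -> [64, 16, 8, 0, 0]
col 1: [0, 0, 0, 0, 16] -> [16, 0, 0, 0, 0]
col 2: [0, 0, 2, 0, 0] -> [2, 0, 0, 0, 0]
col 3: [8, 32, 8, 0, 0] -> [8, 32, 8, 0, 0]
col 4: [2, 64, 64, 8, 16] -> [2, 128, 8, 16, 0]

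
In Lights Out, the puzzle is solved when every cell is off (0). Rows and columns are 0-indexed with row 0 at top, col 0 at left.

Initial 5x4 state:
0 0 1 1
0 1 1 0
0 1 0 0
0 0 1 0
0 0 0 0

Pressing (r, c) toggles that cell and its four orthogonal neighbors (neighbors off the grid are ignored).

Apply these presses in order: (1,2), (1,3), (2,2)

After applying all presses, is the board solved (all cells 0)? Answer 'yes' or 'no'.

Answer: yes

Derivation:
After press 1 at (1,2):
0 0 0 1
0 0 0 1
0 1 1 0
0 0 1 0
0 0 0 0

After press 2 at (1,3):
0 0 0 0
0 0 1 0
0 1 1 1
0 0 1 0
0 0 0 0

After press 3 at (2,2):
0 0 0 0
0 0 0 0
0 0 0 0
0 0 0 0
0 0 0 0

Lights still on: 0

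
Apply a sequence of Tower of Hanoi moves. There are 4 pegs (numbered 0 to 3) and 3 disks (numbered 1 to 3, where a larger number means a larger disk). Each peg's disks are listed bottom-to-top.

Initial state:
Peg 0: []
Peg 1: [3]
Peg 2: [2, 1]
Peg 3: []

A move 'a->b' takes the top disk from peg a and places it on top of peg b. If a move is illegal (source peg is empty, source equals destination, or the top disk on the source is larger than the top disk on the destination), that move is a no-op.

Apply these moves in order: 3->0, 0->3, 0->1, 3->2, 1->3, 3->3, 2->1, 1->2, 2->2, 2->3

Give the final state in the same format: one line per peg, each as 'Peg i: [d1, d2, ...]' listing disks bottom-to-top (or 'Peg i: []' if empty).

After move 1 (3->0):
Peg 0: []
Peg 1: [3]
Peg 2: [2, 1]
Peg 3: []

After move 2 (0->3):
Peg 0: []
Peg 1: [3]
Peg 2: [2, 1]
Peg 3: []

After move 3 (0->1):
Peg 0: []
Peg 1: [3]
Peg 2: [2, 1]
Peg 3: []

After move 4 (3->2):
Peg 0: []
Peg 1: [3]
Peg 2: [2, 1]
Peg 3: []

After move 5 (1->3):
Peg 0: []
Peg 1: []
Peg 2: [2, 1]
Peg 3: [3]

After move 6 (3->3):
Peg 0: []
Peg 1: []
Peg 2: [2, 1]
Peg 3: [3]

After move 7 (2->1):
Peg 0: []
Peg 1: [1]
Peg 2: [2]
Peg 3: [3]

After move 8 (1->2):
Peg 0: []
Peg 1: []
Peg 2: [2, 1]
Peg 3: [3]

After move 9 (2->2):
Peg 0: []
Peg 1: []
Peg 2: [2, 1]
Peg 3: [3]

After move 10 (2->3):
Peg 0: []
Peg 1: []
Peg 2: [2]
Peg 3: [3, 1]

Answer: Peg 0: []
Peg 1: []
Peg 2: [2]
Peg 3: [3, 1]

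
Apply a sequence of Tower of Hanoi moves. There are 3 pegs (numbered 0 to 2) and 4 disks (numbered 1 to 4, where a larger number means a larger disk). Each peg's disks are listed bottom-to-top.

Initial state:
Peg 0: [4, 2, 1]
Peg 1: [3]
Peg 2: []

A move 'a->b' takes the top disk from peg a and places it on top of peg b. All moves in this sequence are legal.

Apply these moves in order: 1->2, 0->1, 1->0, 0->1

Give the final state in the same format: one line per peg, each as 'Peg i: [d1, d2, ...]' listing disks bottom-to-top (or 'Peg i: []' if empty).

Answer: Peg 0: [4, 2]
Peg 1: [1]
Peg 2: [3]

Derivation:
After move 1 (1->2):
Peg 0: [4, 2, 1]
Peg 1: []
Peg 2: [3]

After move 2 (0->1):
Peg 0: [4, 2]
Peg 1: [1]
Peg 2: [3]

After move 3 (1->0):
Peg 0: [4, 2, 1]
Peg 1: []
Peg 2: [3]

After move 4 (0->1):
Peg 0: [4, 2]
Peg 1: [1]
Peg 2: [3]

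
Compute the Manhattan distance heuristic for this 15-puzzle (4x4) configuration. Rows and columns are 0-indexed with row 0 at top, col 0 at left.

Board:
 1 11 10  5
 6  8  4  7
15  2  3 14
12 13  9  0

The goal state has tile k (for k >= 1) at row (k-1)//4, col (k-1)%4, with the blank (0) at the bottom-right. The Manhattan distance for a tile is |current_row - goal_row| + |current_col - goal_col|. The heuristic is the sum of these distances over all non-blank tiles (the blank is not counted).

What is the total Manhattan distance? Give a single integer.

Answer: 34

Derivation:
Tile 1: at (0,0), goal (0,0), distance |0-0|+|0-0| = 0
Tile 11: at (0,1), goal (2,2), distance |0-2|+|1-2| = 3
Tile 10: at (0,2), goal (2,1), distance |0-2|+|2-1| = 3
Tile 5: at (0,3), goal (1,0), distance |0-1|+|3-0| = 4
Tile 6: at (1,0), goal (1,1), distance |1-1|+|0-1| = 1
Tile 8: at (1,1), goal (1,3), distance |1-1|+|1-3| = 2
Tile 4: at (1,2), goal (0,3), distance |1-0|+|2-3| = 2
Tile 7: at (1,3), goal (1,2), distance |1-1|+|3-2| = 1
Tile 15: at (2,0), goal (3,2), distance |2-3|+|0-2| = 3
Tile 2: at (2,1), goal (0,1), distance |2-0|+|1-1| = 2
Tile 3: at (2,2), goal (0,2), distance |2-0|+|2-2| = 2
Tile 14: at (2,3), goal (3,1), distance |2-3|+|3-1| = 3
Tile 12: at (3,0), goal (2,3), distance |3-2|+|0-3| = 4
Tile 13: at (3,1), goal (3,0), distance |3-3|+|1-0| = 1
Tile 9: at (3,2), goal (2,0), distance |3-2|+|2-0| = 3
Sum: 0 + 3 + 3 + 4 + 1 + 2 + 2 + 1 + 3 + 2 + 2 + 3 + 4 + 1 + 3 = 34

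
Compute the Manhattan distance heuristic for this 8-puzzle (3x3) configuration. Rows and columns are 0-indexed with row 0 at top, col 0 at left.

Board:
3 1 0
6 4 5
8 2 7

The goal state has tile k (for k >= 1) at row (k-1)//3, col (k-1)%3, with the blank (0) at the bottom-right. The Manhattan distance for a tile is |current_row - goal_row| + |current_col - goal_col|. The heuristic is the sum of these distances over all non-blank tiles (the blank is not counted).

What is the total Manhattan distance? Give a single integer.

Answer: 12

Derivation:
Tile 3: (0,0)->(0,2) = 2
Tile 1: (0,1)->(0,0) = 1
Tile 6: (1,0)->(1,2) = 2
Tile 4: (1,1)->(1,0) = 1
Tile 5: (1,2)->(1,1) = 1
Tile 8: (2,0)->(2,1) = 1
Tile 2: (2,1)->(0,1) = 2
Tile 7: (2,2)->(2,0) = 2
Sum: 2 + 1 + 2 + 1 + 1 + 1 + 2 + 2 = 12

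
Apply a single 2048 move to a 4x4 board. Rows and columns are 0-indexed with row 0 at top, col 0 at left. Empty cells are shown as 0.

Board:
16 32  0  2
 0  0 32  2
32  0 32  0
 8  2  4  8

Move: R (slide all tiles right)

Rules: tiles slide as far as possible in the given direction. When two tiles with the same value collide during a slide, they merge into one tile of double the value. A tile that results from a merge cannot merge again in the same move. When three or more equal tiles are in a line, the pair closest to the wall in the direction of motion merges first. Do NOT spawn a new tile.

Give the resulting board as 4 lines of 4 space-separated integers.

Slide right:
row 0: [16, 32, 0, 2] -> [0, 16, 32, 2]
row 1: [0, 0, 32, 2] -> [0, 0, 32, 2]
row 2: [32, 0, 32, 0] -> [0, 0, 0, 64]
row 3: [8, 2, 4, 8] -> [8, 2, 4, 8]

Answer:  0 16 32  2
 0  0 32  2
 0  0  0 64
 8  2  4  8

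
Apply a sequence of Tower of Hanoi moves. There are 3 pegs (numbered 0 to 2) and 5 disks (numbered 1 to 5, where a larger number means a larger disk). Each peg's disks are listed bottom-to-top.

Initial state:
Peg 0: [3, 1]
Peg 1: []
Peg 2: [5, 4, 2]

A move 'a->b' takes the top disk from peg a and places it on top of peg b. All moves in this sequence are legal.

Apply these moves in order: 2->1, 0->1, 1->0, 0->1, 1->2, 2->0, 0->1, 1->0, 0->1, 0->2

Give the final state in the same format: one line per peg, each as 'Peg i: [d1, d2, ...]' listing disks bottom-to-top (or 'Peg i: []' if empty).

Answer: Peg 0: []
Peg 1: [2, 1]
Peg 2: [5, 4, 3]

Derivation:
After move 1 (2->1):
Peg 0: [3, 1]
Peg 1: [2]
Peg 2: [5, 4]

After move 2 (0->1):
Peg 0: [3]
Peg 1: [2, 1]
Peg 2: [5, 4]

After move 3 (1->0):
Peg 0: [3, 1]
Peg 1: [2]
Peg 2: [5, 4]

After move 4 (0->1):
Peg 0: [3]
Peg 1: [2, 1]
Peg 2: [5, 4]

After move 5 (1->2):
Peg 0: [3]
Peg 1: [2]
Peg 2: [5, 4, 1]

After move 6 (2->0):
Peg 0: [3, 1]
Peg 1: [2]
Peg 2: [5, 4]

After move 7 (0->1):
Peg 0: [3]
Peg 1: [2, 1]
Peg 2: [5, 4]

After move 8 (1->0):
Peg 0: [3, 1]
Peg 1: [2]
Peg 2: [5, 4]

After move 9 (0->1):
Peg 0: [3]
Peg 1: [2, 1]
Peg 2: [5, 4]

After move 10 (0->2):
Peg 0: []
Peg 1: [2, 1]
Peg 2: [5, 4, 3]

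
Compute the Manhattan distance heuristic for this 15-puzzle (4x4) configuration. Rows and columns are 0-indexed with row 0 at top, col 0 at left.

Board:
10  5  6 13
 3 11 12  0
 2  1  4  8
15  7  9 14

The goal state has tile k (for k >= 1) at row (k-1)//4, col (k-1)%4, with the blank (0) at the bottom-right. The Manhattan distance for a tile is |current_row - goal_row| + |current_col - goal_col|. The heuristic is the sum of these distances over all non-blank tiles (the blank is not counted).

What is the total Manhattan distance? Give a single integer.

Tile 10: (0,0)->(2,1) = 3
Tile 5: (0,1)->(1,0) = 2
Tile 6: (0,2)->(1,1) = 2
Tile 13: (0,3)->(3,0) = 6
Tile 3: (1,0)->(0,2) = 3
Tile 11: (1,1)->(2,2) = 2
Tile 12: (1,2)->(2,3) = 2
Tile 2: (2,0)->(0,1) = 3
Tile 1: (2,1)->(0,0) = 3
Tile 4: (2,2)->(0,3) = 3
Tile 8: (2,3)->(1,3) = 1
Tile 15: (3,0)->(3,2) = 2
Tile 7: (3,1)->(1,2) = 3
Tile 9: (3,2)->(2,0) = 3
Tile 14: (3,3)->(3,1) = 2
Sum: 3 + 2 + 2 + 6 + 3 + 2 + 2 + 3 + 3 + 3 + 1 + 2 + 3 + 3 + 2 = 40

Answer: 40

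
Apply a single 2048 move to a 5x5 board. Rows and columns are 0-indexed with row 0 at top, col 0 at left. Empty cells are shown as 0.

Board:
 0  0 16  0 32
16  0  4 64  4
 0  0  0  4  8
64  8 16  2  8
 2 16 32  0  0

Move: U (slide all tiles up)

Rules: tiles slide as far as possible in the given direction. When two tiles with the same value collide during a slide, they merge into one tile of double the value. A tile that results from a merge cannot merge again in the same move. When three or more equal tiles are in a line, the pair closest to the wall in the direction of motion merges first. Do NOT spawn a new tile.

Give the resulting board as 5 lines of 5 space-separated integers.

Slide up:
col 0: [0, 16, 0, 64, 2] -> [16, 64, 2, 0, 0]
col 1: [0, 0, 0, 8, 16] -> [8, 16, 0, 0, 0]
col 2: [16, 4, 0, 16, 32] -> [16, 4, 16, 32, 0]
col 3: [0, 64, 4, 2, 0] -> [64, 4, 2, 0, 0]
col 4: [32, 4, 8, 8, 0] -> [32, 4, 16, 0, 0]

Answer: 16  8 16 64 32
64 16  4  4  4
 2  0 16  2 16
 0  0 32  0  0
 0  0  0  0  0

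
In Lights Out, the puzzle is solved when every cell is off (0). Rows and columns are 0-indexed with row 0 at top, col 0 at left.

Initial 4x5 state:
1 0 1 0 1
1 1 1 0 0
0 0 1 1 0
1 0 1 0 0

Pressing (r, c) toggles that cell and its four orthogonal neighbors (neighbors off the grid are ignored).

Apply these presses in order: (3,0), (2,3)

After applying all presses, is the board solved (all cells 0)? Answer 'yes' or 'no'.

Answer: no

Derivation:
After press 1 at (3,0):
1 0 1 0 1
1 1 1 0 0
1 0 1 1 0
0 1 1 0 0

After press 2 at (2,3):
1 0 1 0 1
1 1 1 1 0
1 0 0 0 1
0 1 1 1 0

Lights still on: 12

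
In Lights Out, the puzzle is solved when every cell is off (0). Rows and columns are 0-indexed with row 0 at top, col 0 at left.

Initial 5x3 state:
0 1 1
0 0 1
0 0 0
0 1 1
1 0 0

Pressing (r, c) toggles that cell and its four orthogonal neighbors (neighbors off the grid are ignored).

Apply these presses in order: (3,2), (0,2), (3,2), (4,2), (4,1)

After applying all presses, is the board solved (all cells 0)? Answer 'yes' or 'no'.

After press 1 at (3,2):
0 1 1
0 0 1
0 0 1
0 0 0
1 0 1

After press 2 at (0,2):
0 0 0
0 0 0
0 0 1
0 0 0
1 0 1

After press 3 at (3,2):
0 0 0
0 0 0
0 0 0
0 1 1
1 0 0

After press 4 at (4,2):
0 0 0
0 0 0
0 0 0
0 1 0
1 1 1

After press 5 at (4,1):
0 0 0
0 0 0
0 0 0
0 0 0
0 0 0

Lights still on: 0

Answer: yes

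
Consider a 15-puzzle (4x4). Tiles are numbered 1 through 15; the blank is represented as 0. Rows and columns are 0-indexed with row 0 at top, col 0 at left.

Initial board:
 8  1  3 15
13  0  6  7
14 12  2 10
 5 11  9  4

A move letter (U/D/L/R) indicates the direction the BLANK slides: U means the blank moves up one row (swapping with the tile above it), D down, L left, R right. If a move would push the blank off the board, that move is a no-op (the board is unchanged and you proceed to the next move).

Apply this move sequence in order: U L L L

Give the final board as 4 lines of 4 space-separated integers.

After move 1 (U):
 8  0  3 15
13  1  6  7
14 12  2 10
 5 11  9  4

After move 2 (L):
 0  8  3 15
13  1  6  7
14 12  2 10
 5 11  9  4

After move 3 (L):
 0  8  3 15
13  1  6  7
14 12  2 10
 5 11  9  4

After move 4 (L):
 0  8  3 15
13  1  6  7
14 12  2 10
 5 11  9  4

Answer:  0  8  3 15
13  1  6  7
14 12  2 10
 5 11  9  4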